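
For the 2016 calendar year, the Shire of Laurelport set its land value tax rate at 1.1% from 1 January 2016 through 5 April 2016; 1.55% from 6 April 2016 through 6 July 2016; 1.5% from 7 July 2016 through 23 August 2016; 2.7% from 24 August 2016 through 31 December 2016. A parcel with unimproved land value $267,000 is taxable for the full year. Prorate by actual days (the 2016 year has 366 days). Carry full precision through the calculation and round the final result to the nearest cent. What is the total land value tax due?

1 January – 5 April 2016: 96 days at 1.1% → $267,000 × 1.1% × 96/366 = $770.3607
6 April – 6 July 2016: 92 days at 1.55% → $267,000 × 1.55% × 92/366 = $1,040.2787
7 July – 23 August 2016: 48 days at 1.5% → $267,000 × 1.5% × 48/366 = $525.2459
24 August – 31 December 2016: 130 days at 2.7% → $267,000 × 2.7% × 130/366 = $2,560.5738
Total = $4,896.4590

$4,896.46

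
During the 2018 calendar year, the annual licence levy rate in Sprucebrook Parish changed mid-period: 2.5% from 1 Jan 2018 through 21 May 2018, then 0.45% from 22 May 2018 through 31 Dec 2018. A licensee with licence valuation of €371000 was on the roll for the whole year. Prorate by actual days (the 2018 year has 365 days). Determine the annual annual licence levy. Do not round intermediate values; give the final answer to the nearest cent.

1 Jan – 21 May 2018: 141 days at 2.5% → €371000 × 2.5% × 141/365 = €3582.9452
22 May – 31 Dec 2018: 224 days at 0.45% → €371000 × 0.45% × 224/365 = €1024.5699
Total = €4607.5151

€4607.52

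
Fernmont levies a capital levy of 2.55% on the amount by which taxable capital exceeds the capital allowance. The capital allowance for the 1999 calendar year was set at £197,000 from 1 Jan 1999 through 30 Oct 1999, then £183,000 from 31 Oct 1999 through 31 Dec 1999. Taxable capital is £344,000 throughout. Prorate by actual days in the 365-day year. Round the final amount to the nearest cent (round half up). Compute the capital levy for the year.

£3,809.14

1 Jan – 30 Oct 1999: 303 days, exemption £197,000 → (£344,000 − £197,000) × 2.55% × 303/365 = £3,111.7685
31 Oct – 31 Dec 1999: 62 days, exemption £183,000 → (£344,000 − £183,000) × 2.55% × 62/365 = £697.3726
Total = £3,809.1411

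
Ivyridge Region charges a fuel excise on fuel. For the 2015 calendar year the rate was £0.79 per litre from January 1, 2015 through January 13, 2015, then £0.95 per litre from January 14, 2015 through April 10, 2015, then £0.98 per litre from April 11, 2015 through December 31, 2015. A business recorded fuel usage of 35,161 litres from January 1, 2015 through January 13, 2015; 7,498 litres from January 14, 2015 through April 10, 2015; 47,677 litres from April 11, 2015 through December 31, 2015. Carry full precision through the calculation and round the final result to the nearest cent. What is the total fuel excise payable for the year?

January 1 – January 13, 2015: 35,161 litres at £0.79/litre → £27,777.19
January 14 – April 10, 2015: 7,498 litres at £0.95/litre → £7,123.10
April 11 – December 31, 2015: 47,677 litres at £0.98/litre → £46,723.46

£81,623.75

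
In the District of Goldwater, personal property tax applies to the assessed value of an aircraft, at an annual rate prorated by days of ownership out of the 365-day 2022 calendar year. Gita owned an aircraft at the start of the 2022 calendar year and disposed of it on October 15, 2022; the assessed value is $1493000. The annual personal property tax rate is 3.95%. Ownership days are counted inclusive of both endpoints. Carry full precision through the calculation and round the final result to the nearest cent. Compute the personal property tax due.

$46532.52

Days held (January 1 – October 15, 2022): 288 out of 365
Tax = $1493000 × 3.95% × 288/365 = $46532.5151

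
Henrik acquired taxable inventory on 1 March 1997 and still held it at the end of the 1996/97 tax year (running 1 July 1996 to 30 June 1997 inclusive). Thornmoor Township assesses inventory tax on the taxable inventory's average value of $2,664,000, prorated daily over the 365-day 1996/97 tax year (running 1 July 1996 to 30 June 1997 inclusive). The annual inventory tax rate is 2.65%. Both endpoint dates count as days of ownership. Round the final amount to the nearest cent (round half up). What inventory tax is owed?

Days held (1 March – 30 June 1997): 122 out of 365
Tax = $2,664,000 × 2.65% × 122/365 = $23,596.4712

$23,596.47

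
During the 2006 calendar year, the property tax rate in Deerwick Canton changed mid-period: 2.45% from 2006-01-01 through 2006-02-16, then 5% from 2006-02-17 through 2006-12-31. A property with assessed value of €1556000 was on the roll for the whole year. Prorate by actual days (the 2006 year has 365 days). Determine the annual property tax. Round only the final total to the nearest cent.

€72690.78

2006-01-01 to 2006-02-16: 47 days at 2.45% → €1556000 × 2.45% × 47/365 = €4908.8603
2006-02-17 to 2006-12-31: 318 days at 5% → €1556000 × 5% × 318/365 = €67781.9178
Total = €72690.7781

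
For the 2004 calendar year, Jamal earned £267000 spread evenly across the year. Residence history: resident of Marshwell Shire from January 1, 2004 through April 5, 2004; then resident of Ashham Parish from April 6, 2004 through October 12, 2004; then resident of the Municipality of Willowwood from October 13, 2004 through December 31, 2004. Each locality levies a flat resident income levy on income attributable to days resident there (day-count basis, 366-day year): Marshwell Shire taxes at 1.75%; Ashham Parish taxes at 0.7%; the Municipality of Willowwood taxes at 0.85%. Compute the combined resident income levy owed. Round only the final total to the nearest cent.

£2691.89

Marshwell Shire, January 1 – April 5, 2004: 96 days → £267000 × 1.75% × 96/366 = £1225.5738
Ashham Parish, April 6 – October 12, 2004: 190 days → £267000 × 0.7% × 190/366 = £970.2459
The Municipality of Willowwood, October 13 – December 31, 2004: 80 days → £267000 × 0.85% × 80/366 = £496.0656
Total = £2691.8852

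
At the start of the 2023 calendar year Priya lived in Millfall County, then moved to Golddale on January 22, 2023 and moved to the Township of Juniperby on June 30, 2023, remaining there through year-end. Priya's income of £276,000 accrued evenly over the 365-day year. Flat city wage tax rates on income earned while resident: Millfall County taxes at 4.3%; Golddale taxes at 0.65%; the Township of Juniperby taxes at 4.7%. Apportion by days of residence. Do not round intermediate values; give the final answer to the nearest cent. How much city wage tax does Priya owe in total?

Millfall County, January 1 – January 21, 2023: 21 days → £276,000 × 4.3% × 21/365 = £682.8164
Golddale, January 22 – June 29, 2023: 159 days → £276,000 × 0.65% × 159/365 = £781.4959
The Township of Juniperby, June 30 – December 31, 2023: 185 days → £276,000 × 4.7% × 185/365 = £6,574.8493
Total = £8,039.1616

£8,039.16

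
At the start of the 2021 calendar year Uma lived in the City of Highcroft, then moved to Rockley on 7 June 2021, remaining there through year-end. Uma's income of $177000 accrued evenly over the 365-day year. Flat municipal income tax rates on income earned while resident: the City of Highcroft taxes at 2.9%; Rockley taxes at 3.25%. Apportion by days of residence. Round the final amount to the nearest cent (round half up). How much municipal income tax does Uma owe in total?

$5486.03

The City of Highcroft, 1 January – 6 June 2021: 157 days → $177000 × 2.9% × 157/365 = $2207.8932
Rockley, 7 June – 31 December 2021: 208 days → $177000 × 3.25% × 208/365 = $3278.1370
Total = $5486.0301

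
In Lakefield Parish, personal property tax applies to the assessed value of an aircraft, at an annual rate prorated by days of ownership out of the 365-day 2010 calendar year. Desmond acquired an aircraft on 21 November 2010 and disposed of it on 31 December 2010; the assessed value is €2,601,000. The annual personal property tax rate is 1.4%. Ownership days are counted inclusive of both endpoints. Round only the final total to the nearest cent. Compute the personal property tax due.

Days held (21 November – 31 December 2010): 41 out of 365
Tax = €2,601,000 × 1.4% × 41/365 = €4,090.3397

€4,090.34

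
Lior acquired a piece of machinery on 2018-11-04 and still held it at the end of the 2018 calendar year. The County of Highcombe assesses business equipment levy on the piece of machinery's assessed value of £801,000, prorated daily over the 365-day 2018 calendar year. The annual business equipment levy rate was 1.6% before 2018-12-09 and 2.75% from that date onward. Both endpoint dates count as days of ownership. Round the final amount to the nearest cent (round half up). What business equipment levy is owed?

2018-11-04 to 2018-12-08: 35 days at 1.6% → £801,000 × 1.6% × 35/365 = £1,228.9315
2018-12-09 to 2018-12-31: 23 days at 2.75% → £801,000 × 2.75% × 23/365 = £1,388.0342
Total = £2,616.9658

£2,616.97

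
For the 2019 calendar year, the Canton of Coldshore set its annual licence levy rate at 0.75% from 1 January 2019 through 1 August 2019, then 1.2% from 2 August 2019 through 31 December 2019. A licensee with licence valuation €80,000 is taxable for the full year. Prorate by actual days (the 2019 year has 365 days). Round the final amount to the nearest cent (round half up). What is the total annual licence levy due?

1 January – 1 August 2019: 213 days at 0.75% → €80,000 × 0.75% × 213/365 = €350.1370
2 August – 31 December 2019: 152 days at 1.2% → €80,000 × 1.2% × 152/365 = €399.7808
Total = €749.9178

€749.92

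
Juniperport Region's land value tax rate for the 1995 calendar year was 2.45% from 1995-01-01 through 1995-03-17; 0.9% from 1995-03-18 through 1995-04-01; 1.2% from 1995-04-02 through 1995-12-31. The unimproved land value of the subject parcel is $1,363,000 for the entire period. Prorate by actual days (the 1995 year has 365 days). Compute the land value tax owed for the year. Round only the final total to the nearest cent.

$19,735.49

1995-01-01 to 1995-03-17: 76 days at 2.45% → $1,363,000 × 2.45% × 76/365 = $6,953.1671
1995-03-18 to 1995-04-01: 15 days at 0.9% → $1,363,000 × 0.9% × 15/365 = $504.1233
1995-04-02 to 1995-12-31: 274 days at 1.2% → $1,363,000 × 1.2% × 274/365 = $12,278.2027
Total = $19,735.4932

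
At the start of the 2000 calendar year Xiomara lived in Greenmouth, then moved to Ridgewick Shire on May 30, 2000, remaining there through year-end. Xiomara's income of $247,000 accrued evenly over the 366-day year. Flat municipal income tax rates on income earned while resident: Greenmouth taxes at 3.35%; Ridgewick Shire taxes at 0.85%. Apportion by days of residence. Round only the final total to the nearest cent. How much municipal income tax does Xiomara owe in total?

Greenmouth, January 1 – May 29, 2000: 150 days → $247,000 × 3.35% × 150/366 = $3,391.1885
Ridgewick Shire, May 30 – December 31, 2000: 216 days → $247,000 × 0.85% × 216/366 = $1,239.0492
Total = $4,630.2377

$4,630.24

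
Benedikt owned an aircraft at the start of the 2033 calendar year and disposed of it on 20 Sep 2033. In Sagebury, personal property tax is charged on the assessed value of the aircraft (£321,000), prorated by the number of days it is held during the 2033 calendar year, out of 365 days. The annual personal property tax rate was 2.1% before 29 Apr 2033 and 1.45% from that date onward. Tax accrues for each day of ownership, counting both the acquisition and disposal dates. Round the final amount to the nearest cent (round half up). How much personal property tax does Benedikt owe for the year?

1 Jan – 28 Apr 2033: 118 days at 2.1% → £321,000 × 2.1% × 118/365 = £2,179.2822
29 Apr – 20 Sep 2033: 145 days at 1.45% → £321,000 × 1.45% × 145/365 = £1,849.0479
Total = £4,028.3301

£4,028.33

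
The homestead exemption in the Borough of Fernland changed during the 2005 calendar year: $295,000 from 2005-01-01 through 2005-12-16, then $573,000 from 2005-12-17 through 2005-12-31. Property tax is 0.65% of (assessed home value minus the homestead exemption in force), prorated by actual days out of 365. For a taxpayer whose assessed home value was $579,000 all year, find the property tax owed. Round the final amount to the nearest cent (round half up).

2005-01-01 to 2005-12-16: 350 days, exemption $295,000 → ($579,000 − $295,000) × 0.65% × 350/365 = $1,770.1370
2005-12-17 to 2005-12-31: 15 days, exemption $573,000 → ($579,000 − $573,000) × 0.65% × 15/365 = $1.6027
Total = $1,771.7397

$1,771.74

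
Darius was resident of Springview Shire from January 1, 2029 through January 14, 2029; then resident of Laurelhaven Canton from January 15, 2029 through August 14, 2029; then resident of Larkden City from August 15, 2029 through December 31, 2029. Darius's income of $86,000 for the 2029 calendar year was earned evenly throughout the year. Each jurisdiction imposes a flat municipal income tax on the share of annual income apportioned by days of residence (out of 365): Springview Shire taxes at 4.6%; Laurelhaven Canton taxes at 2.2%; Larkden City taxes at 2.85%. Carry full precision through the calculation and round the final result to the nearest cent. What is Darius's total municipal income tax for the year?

$2,184.05

Springview Shire, January 1 – January 14, 2029: 14 days → $86,000 × 4.6% × 14/365 = $151.7370
Laurelhaven Canton, January 15 – August 14, 2029: 212 days → $86,000 × 2.2% × 212/365 = $1,098.9151
Larkden City, August 15 – December 31, 2029: 139 days → $86,000 × 2.85% × 139/365 = $933.3945
Total = $2,184.0466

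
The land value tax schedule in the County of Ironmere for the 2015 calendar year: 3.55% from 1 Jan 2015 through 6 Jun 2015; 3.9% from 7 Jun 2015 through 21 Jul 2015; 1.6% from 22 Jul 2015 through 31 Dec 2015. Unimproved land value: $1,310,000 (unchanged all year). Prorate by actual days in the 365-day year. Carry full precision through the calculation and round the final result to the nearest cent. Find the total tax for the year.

1 Jan – 6 Jun 2015: 157 days at 3.55% → $1,310,000 × 3.55% × 157/365 = $20,003.5205
7 Jun – 21 Jul 2015: 45 days at 3.9% → $1,310,000 × 3.9% × 45/365 = $6,298.7671
22 Jul – 31 Dec 2015: 163 days at 1.6% → $1,310,000 × 1.6% × 163/365 = $9,360.2192
Total = $35,662.5068

$35,662.51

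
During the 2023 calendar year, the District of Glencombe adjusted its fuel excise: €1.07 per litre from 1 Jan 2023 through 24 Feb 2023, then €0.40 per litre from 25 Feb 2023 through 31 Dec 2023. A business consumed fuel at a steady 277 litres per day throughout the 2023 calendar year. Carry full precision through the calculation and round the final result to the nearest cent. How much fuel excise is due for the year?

1 Jan – 24 Feb 2023: 55 days × 277 litres/day = 15,235 litres at €1.07/litre → €16,301.45
25 Feb – 31 Dec 2023: 310 days × 277 litres/day = 85,870 litres at €0.40/litre → €34,348.00

€50,649.45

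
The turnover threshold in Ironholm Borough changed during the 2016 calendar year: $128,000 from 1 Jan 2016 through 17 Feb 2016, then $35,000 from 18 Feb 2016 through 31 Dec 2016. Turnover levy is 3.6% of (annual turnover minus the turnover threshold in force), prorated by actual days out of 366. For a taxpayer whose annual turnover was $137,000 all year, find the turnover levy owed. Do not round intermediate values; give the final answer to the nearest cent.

$3,232.92

1 Jan – 17 Feb 2016: 48 days, exemption $128,000 → ($137,000 − $128,000) × 3.6% × 48/366 = $42.4918
18 Feb – 31 Dec 2016: 318 days, exemption $35,000 → ($137,000 − $35,000) × 3.6% × 318/366 = $3,190.4262
Total = $3,232.9180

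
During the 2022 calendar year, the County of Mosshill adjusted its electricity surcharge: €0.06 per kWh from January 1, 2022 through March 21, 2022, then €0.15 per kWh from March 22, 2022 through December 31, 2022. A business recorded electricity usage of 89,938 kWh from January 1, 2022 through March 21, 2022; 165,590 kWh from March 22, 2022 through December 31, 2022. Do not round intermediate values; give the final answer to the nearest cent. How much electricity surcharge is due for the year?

January 1 – March 21, 2022: 89,938 kWh at €0.06/kWh → €5396.28
March 22 – December 31, 2022: 165,590 kWh at €0.15/kWh → €24838.50

€30234.78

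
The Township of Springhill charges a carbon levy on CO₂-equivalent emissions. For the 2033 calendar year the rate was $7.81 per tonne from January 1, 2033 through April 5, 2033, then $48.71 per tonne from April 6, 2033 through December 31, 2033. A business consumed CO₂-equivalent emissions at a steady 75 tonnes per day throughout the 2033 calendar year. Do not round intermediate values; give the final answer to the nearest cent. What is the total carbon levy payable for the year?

$1042023.75

January 1 – April 5, 2033: 95 days × 75 tonnes/day = 7,125 tonnes at $7.81/tonne → $55646.25
April 6 – December 31, 2033: 270 days × 75 tonnes/day = 20,250 tonnes at $48.71/tonne → $986377.50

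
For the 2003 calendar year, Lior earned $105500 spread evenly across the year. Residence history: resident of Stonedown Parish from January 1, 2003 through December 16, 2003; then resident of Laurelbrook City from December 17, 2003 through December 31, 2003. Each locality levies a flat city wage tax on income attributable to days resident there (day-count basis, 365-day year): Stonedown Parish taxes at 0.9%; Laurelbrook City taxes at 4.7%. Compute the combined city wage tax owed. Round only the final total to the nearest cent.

Stonedown Parish, January 1 – December 16, 2003: 350 days → $105500 × 0.9% × 350/365 = $910.4795
Laurelbrook City, December 17 – December 31, 2003: 15 days → $105500 × 4.7% × 15/365 = $203.7740
Total = $1114.2534

$1114.25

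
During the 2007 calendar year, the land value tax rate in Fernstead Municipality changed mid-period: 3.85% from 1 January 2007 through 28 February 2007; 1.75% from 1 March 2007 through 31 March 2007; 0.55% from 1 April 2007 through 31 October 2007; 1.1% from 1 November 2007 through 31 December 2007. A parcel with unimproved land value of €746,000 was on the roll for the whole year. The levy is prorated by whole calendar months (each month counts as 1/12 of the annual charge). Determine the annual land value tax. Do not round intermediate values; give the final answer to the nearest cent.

€9,635.83

1 January – 28 February 2007: 2 months at 3.85% → €746,000 × 3.85% × 2/12 = €4,786.8333
1 March – 31 March 2007: 1 month at 1.75% → €746,000 × 1.75% × 1/12 = €1,087.9167
1 April – 31 October 2007: 7 months at 0.55% → €746,000 × 0.55% × 7/12 = €2,393.4167
1 November – 31 December 2007: 2 months at 1.1% → €746,000 × 1.1% × 2/12 = €1,367.6667
Total = €9,635.8333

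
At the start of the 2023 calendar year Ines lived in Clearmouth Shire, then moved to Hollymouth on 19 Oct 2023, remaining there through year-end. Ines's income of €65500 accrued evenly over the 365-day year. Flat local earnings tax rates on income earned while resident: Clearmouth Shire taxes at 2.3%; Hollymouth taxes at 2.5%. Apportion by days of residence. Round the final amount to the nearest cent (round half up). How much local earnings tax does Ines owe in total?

Clearmouth Shire, 1 Jan – 18 Oct 2023: 291 days → €65500 × 2.3% × 291/365 = €1201.0726
Hollymouth, 19 Oct – 31 Dec 2023: 74 days → €65500 × 2.5% × 74/365 = €331.9863
Total = €1533.0589

€1533.06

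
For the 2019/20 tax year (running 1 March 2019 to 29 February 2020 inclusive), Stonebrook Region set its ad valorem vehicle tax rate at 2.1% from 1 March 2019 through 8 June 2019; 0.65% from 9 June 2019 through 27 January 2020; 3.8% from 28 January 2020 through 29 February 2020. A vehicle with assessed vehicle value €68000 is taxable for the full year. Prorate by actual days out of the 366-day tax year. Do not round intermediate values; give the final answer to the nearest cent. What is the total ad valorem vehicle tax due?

1 March – 8 June 2019: 100 days at 2.1% → €68000 × 2.1% × 100/366 = €390.1639
9 June 2019 – 27 January 2020: 233 days at 0.65% → €68000 × 0.65% × 233/366 = €281.3825
28 January – 29 February 2020: 33 days at 3.8% → €68000 × 3.8% × 33/366 = €232.9836
Total = €904.5301

€904.53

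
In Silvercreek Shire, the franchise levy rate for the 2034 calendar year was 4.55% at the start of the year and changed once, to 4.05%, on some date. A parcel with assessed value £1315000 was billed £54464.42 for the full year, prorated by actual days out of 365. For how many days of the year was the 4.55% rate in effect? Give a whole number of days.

Let d = days at the first rate; then 365 − d days at the second rate.
£1315000 × [4.55%·d + 4.05%·(365−d)] / 365 = £54464.42
Solving gives d = 67, so the new rate took effect on 9 Mar 2034.

67 days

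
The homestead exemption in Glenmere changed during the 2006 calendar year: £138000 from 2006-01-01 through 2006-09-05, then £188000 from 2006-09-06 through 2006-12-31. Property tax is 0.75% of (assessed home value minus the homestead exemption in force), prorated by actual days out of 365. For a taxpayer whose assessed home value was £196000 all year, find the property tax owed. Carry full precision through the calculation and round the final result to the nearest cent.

2006-01-01 to 2006-09-05: 248 days, exemption £138000 → (£196000 − £138000) × 0.75% × 248/365 = £295.5616
2006-09-06 to 2006-12-31: 117 days, exemption £188000 → (£196000 − £188000) × 0.75% × 117/365 = £19.2329
Total = £314.7945

£314.79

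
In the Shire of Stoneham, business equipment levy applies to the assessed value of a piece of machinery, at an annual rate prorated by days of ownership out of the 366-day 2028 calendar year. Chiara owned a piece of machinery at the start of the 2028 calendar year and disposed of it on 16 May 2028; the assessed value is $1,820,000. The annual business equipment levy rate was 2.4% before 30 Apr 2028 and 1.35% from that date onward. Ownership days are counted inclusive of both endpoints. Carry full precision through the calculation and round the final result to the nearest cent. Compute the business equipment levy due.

1 Jan – 29 Apr 2028: 120 days at 2.4% → $1,820,000 × 2.4% × 120/366 = $14,321.3115
30 Apr – 16 May 2028: 17 days at 1.35% → $1,820,000 × 1.35% × 17/366 = $1,141.2295
Total = $15,462.5410

$15,462.54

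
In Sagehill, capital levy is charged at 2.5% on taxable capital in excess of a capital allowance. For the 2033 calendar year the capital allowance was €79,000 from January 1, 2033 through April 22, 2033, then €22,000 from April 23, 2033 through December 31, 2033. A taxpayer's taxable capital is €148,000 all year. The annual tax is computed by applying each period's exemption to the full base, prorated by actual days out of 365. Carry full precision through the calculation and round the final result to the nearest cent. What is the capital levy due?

January 1 – April 22, 2033: 112 days, exemption €79,000 → (€148,000 − €79,000) × 2.5% × 112/365 = €529.3151
April 23 – December 31, 2033: 253 days, exemption €22,000 → (€148,000 − €22,000) × 2.5% × 253/365 = €2,183.4247
Total = €2,712.7397

€2,712.74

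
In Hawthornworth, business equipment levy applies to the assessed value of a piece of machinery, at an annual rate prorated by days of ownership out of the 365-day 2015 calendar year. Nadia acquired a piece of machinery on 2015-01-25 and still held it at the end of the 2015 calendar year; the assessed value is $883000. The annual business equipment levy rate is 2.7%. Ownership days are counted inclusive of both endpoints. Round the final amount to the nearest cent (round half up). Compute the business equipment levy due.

Days held (2015-01-25 to 2015-12-31): 341 out of 365
Tax = $883000 × 2.7% × 341/365 = $22273.3726

$22273.37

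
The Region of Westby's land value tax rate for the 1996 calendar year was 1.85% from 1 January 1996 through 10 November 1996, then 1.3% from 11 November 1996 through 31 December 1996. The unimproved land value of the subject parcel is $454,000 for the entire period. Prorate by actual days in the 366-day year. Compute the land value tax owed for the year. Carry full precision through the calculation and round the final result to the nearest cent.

1 January – 10 November 1996: 315 days at 1.85% → $454,000 × 1.85% × 315/366 = $7,228.6475
11 November – 31 December 1996: 51 days at 1.3% → $454,000 × 1.3% × 51/366 = $822.4098
Total = $8,051.0574

$8,051.06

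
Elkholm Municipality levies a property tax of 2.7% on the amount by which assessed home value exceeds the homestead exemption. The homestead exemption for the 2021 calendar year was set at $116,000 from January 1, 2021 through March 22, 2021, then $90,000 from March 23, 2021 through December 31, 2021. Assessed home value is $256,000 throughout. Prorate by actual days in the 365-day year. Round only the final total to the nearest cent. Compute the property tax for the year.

January 1 – March 22, 2021: 81 days, exemption $116,000 → ($256,000 − $116,000) × 2.7% × 81/365 = $838.8493
March 23 – December 31, 2021: 284 days, exemption $90,000 → ($256,000 − $90,000) × 2.7% × 284/365 = $3,487.3644
Total = $4,326.2137

$4,326.21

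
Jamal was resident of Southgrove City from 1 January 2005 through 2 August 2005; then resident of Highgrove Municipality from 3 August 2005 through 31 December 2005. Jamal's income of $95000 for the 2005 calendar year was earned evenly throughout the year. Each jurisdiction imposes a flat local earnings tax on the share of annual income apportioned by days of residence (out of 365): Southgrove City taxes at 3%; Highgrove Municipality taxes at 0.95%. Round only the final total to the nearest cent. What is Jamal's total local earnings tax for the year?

Southgrove City, 1 January – 2 August 2005: 214 days → $95000 × 3% × 214/365 = $1670.9589
Highgrove Municipality, 3 August – 31 December 2005: 151 days → $95000 × 0.95% × 151/365 = $373.3630
Total = $2044.3219

$2044.32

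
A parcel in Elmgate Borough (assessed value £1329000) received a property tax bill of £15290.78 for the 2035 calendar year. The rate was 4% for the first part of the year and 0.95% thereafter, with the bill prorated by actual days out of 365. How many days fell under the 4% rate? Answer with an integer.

Let d = days at the first rate; then 365 − d days at the second rate.
£1329000 × [4%·d + 0.95%·(365−d)] / 365 = £15290.78
Solving gives d = 24, so the new rate took effect on 25 January 2035.

24 days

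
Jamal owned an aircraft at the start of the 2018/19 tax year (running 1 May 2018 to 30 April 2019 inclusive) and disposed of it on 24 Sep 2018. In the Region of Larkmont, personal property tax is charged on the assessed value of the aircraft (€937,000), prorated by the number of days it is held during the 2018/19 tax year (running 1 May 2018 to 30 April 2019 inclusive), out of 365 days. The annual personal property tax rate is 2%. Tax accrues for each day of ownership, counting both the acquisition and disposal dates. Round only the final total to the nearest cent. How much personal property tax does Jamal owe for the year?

€7,547.34

Days held (1 May – 24 Sep 2018): 147 out of 365
Tax = €937,000 × 2% × 147/365 = €7,547.3425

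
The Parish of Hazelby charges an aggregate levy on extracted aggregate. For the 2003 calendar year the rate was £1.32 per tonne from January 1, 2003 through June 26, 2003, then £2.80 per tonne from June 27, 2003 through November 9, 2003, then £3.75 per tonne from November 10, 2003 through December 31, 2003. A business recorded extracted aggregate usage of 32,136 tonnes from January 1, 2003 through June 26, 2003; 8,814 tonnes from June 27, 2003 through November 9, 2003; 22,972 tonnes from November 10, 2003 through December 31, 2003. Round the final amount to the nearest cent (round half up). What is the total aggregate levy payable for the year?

January 1 – June 26, 2003: 32,136 tonnes at £1.32/tonne → £42419.52
June 27 – November 9, 2003: 8,814 tonnes at £2.80/tonne → £24679.20
November 10 – December 31, 2003: 22,972 tonnes at £3.75/tonne → £86145.00

£153243.72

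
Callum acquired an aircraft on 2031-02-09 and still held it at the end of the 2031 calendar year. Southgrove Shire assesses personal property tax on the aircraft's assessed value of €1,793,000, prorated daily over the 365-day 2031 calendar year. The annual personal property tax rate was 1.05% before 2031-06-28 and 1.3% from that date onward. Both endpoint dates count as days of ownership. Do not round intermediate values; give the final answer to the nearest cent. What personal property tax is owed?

€19,111.42

2031-02-09 to 2031-06-27: 139 days at 1.05% → €1,793,000 × 1.05% × 139/365 = €7,169.5438
2031-06-28 to 2031-12-31: 187 days at 1.3% → €1,793,000 × 1.3% × 187/365 = €11,941.8712
Total = €19,111.4151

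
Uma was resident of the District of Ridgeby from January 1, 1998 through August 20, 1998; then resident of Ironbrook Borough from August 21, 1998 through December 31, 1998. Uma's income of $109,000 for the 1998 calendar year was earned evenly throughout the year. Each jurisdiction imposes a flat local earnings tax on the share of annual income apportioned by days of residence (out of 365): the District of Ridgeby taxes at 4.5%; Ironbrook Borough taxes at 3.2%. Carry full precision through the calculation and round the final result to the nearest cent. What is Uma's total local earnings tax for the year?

$4,388.67

The District of Ridgeby, January 1 – August 20, 1998: 232 days → $109,000 × 4.5% × 232/365 = $3,117.6986
Ironbrook Borough, August 21 – December 31, 1998: 133 days → $109,000 × 3.2% × 133/365 = $1,270.9699
Total = $4,388.6685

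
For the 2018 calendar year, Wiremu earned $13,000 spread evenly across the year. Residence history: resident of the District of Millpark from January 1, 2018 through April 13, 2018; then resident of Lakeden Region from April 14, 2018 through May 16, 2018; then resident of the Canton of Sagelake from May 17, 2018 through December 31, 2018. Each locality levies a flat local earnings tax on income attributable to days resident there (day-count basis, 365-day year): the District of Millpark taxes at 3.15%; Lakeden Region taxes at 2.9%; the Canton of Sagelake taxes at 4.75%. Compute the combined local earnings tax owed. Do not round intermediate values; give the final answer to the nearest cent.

The District of Millpark, January 1 – April 13, 2018: 103 days → $13,000 × 3.15% × 103/365 = $115.5575
Lakeden Region, April 14 – May 16, 2018: 33 days → $13,000 × 2.9% × 33/365 = $34.0849
The Canton of Sagelake, May 17 – December 31, 2018: 229 days → $13,000 × 4.75% × 229/365 = $387.4178
Total = $537.0603

$537.06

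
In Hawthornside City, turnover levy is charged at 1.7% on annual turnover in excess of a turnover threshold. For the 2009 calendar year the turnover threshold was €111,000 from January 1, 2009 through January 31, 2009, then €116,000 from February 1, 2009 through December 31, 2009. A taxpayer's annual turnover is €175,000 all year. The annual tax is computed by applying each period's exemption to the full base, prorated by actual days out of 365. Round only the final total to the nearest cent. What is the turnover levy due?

€1,010.22

January 1 – January 31, 2009: 31 days, exemption €111,000 → (€175,000 − €111,000) × 1.7% × 31/365 = €92.4055
February 1 – December 31, 2009: 334 days, exemption €116,000 → (€175,000 − €116,000) × 1.7% × 334/365 = €917.8137
Total = €1,010.2192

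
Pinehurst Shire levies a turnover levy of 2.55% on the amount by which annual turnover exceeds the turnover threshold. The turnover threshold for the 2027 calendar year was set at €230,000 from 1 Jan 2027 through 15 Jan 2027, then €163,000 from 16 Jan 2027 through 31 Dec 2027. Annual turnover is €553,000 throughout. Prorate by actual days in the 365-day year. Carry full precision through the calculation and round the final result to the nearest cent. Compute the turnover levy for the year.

1 Jan – 15 Jan 2027: 15 days, exemption €230,000 → (€553,000 − €230,000) × 2.55% × 15/365 = €338.4863
16 Jan – 31 Dec 2027: 350 days, exemption €163,000 → (€553,000 − €163,000) × 2.55% × 350/365 = €9,536.3014
Total = €9,874.7877

€9,874.79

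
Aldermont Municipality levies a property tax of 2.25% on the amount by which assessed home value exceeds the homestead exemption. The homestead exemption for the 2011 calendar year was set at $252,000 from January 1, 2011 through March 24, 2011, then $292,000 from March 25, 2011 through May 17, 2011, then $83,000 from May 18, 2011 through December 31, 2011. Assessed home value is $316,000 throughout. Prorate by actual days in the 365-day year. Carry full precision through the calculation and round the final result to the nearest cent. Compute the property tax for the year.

January 1 – March 24, 2011: 83 days, exemption $252,000 → ($316,000 − $252,000) × 2.25% × 83/365 = $327.4521
March 25 – May 17, 2011: 54 days, exemption $292,000 → ($316,000 − $292,000) × 2.25% × 54/365 = $79.8904
May 18 – December 31, 2011: 228 days, exemption $83,000 → ($316,000 − $83,000) × 2.25% × 228/365 = $3,274.7671
Total = $3,682.1096

$3,682.11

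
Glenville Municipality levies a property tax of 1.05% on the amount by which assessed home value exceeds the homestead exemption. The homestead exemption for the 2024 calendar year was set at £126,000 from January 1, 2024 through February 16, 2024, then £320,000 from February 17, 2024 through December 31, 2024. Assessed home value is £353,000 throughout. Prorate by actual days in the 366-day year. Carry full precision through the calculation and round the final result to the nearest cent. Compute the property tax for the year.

January 1 – February 16, 2024: 47 days, exemption £126,000 → (£353,000 − £126,000) × 1.05% × 47/366 = £306.0779
February 17 – December 31, 2024: 319 days, exemption £320,000 → (£353,000 − £320,000) × 1.05% × 319/366 = £302.0041
Total = £608.0820

£608.08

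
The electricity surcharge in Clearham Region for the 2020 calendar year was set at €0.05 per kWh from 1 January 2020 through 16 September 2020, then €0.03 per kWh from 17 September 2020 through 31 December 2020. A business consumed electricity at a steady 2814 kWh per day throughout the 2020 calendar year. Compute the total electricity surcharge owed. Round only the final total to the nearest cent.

1 January – 16 September 2020: 260 days × 2814 kWh/day = 731,640 kWh at €0.05/kWh → €36,582.00
17 September – 31 December 2020: 106 days × 2814 kWh/day = 298,284 kWh at €0.03/kWh → €8,948.52

€45,530.52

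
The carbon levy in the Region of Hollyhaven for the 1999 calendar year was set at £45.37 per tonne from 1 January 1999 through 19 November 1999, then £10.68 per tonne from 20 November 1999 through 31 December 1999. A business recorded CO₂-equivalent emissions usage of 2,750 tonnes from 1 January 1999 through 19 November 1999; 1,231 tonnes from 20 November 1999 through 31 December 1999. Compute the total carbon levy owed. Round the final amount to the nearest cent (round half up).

1 January – 19 November 1999: 2,750 tonnes at £45.37/tonne → £124,767.50
20 November – 31 December 1999: 1,231 tonnes at £10.68/tonne → £13,147.08

£137,914.58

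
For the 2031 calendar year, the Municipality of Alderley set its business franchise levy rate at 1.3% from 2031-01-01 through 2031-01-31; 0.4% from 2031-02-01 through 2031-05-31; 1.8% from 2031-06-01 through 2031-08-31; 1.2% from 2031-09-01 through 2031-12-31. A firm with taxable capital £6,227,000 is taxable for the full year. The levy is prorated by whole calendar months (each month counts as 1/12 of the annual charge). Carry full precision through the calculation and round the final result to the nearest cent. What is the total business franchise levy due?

2031-01-01 to 2031-01-31: 1 month at 1.3% → £6,227,000 × 1.3% × 1/12 = £6,745.9167
2031-02-01 to 2031-05-31: 4 months at 0.4% → £6,227,000 × 0.4% × 4/12 = £8,302.6667
2031-06-01 to 2031-08-31: 3 months at 1.8% → £6,227,000 × 1.8% × 3/12 = £28,021.5000
2031-09-01 to 2031-12-31: 4 months at 1.2% → £6,227,000 × 1.2% × 4/12 = £24,908.0000
Total = £67,978.0833

£67,978.08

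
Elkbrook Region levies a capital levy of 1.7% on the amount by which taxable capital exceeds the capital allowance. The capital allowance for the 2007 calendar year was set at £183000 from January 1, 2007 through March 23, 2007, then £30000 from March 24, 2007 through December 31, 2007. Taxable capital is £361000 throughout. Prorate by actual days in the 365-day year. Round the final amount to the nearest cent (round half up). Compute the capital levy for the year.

January 1 – March 23, 2007: 82 days, exemption £183000 → (£361000 − £183000) × 1.7% × 82/365 = £679.8137
March 24 – December 31, 2007: 283 days, exemption £30000 → (£361000 − £30000) × 1.7% × 283/365 = £4362.8521
Total = £5042.6658

£5042.67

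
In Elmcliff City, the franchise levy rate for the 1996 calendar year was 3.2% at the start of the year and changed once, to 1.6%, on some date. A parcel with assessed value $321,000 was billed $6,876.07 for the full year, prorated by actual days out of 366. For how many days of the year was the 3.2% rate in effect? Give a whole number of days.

124 days

Let d = days at the first rate; then 366 − d days at the second rate.
$321,000 × [3.2%·d + 1.6%·(366−d)] / 366 = $6,876.07
Solving gives d = 124, so the new rate took effect on 4 May 1996.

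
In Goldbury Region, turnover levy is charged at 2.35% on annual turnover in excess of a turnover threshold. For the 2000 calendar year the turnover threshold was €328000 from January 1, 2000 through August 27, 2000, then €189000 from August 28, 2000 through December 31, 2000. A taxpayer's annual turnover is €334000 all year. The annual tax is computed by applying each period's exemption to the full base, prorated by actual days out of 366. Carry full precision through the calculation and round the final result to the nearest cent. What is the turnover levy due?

January 1 – August 27, 2000: 240 days, exemption €328000 → (€334000 − €328000) × 2.35% × 240/366 = €92.4590
August 28 – December 31, 2000: 126 days, exemption €189000 → (€334000 − €189000) × 2.35% × 126/366 = €1173.0738
Total = €1265.5328

€1265.53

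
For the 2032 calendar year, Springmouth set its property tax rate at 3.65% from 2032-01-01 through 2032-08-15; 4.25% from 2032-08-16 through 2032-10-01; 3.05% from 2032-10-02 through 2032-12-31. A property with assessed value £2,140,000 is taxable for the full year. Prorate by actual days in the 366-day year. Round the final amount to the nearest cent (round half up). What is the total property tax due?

£76,566.39

2032-01-01 to 2032-08-15: 228 days at 3.65% → £2,140,000 × 3.65% × 228/366 = £48,658.6885
2032-08-16 to 2032-10-01: 47 days at 4.25% → £2,140,000 × 4.25% × 47/366 = £11,679.3716
2032-10-02 to 2032-12-31: 91 days at 3.05% → £2,140,000 × 3.05% × 91/366 = £16,228.3333
Total = £76,566.3934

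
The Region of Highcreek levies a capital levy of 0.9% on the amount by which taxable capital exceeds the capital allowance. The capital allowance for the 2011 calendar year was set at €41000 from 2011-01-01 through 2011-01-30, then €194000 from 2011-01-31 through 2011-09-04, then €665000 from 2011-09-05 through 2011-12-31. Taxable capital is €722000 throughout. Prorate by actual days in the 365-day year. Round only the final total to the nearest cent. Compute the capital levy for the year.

€3494.76

2011-01-01 to 2011-01-30: 30 days, exemption €41000 → (€722000 − €41000) × 0.9% × 30/365 = €503.7534
2011-01-31 to 2011-09-04: 217 days, exemption €194000 → (€722000 − €194000) × 0.9% × 217/365 = €2825.1616
2011-09-05 to 2011-12-31: 118 days, exemption €665000 → (€722000 − €665000) × 0.9% × 118/365 = €165.8466
Total = €3494.7616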